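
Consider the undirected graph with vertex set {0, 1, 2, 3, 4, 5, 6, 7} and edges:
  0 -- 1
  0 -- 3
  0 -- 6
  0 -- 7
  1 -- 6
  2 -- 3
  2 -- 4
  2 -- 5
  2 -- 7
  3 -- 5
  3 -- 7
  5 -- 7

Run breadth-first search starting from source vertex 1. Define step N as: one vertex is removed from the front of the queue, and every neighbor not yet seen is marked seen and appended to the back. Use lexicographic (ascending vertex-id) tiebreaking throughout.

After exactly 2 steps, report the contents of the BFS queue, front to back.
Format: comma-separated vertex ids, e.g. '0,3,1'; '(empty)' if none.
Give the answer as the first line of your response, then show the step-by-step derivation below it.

6,3,7

step 1: dequeue 1; queue=[0,6]; order=1
step 2: dequeue 0; queue=[6,3,7]; order=1,0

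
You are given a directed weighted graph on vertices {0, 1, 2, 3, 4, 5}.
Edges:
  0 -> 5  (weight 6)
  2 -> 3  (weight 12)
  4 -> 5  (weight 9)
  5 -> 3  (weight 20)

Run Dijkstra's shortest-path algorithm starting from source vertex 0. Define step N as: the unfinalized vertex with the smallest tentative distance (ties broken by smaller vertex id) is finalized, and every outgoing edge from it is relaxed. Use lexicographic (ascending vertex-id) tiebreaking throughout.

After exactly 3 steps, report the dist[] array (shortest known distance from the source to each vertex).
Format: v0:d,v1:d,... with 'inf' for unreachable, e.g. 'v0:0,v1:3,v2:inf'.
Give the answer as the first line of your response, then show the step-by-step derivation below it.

v0:0,v1:inf,v2:inf,v3:26,v4:inf,v5:6

step 1: dist = v0:0,v1:inf,v2:inf,v3:inf,v4:inf,v5:6
step 2: dist = v0:0,v1:inf,v2:inf,v3:26,v4:inf,v5:6
step 3: dist = v0:0,v1:inf,v2:inf,v3:26,v4:inf,v5:6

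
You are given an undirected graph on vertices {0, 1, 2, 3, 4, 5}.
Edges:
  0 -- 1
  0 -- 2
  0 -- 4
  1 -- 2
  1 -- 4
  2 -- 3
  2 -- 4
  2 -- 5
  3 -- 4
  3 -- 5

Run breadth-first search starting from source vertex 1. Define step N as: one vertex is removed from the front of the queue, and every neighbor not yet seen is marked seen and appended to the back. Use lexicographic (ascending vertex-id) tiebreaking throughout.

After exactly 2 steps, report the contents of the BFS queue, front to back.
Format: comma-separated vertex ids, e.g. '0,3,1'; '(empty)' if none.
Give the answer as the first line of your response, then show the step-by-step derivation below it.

2,4

step 1: dequeue 1; queue=[0,2,4]; order=1
step 2: dequeue 0; queue=[2,4]; order=1,0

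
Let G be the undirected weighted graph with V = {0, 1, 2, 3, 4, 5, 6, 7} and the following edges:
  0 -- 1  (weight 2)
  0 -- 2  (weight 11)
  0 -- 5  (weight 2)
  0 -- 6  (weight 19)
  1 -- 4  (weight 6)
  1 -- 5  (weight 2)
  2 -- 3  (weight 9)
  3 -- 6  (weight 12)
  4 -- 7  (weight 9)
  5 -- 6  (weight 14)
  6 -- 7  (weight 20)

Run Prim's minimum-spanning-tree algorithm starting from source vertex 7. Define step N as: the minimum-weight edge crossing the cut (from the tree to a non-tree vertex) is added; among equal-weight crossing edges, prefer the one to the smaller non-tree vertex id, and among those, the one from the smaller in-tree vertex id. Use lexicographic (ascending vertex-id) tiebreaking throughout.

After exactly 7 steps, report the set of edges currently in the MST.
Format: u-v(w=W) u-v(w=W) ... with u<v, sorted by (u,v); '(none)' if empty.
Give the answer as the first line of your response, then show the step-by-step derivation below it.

0-1(w=2) 0-2(w=11) 0-5(w=2) 1-4(w=6) 2-3(w=9) 3-6(w=12) 4-7(w=9)

step 1: add edge 4-7 (w=9); MST = {4-7(w=9)}
step 2: add edge 1-4 (w=6); MST = {1-4(w=6) 4-7(w=9)}
step 3: add edge 0-1 (w=2); MST = {0-1(w=2) 1-4(w=6) 4-7(w=9)}
step 4: add edge 0-5 (w=2); MST = {0-1(w=2) 0-5(w=2) 1-4(w=6) 4-7(w=9)}
step 5: add edge 0-2 (w=11); MST = {0-1(w=2) 0-2(w=11) 0-5(w=2) 1-4(w=6) 4-7(w=9)}
step 6: add edge 2-3 (w=9); MST = {0-1(w=2) 0-2(w=11) 0-5(w=2) 1-4(w=6) 2-3(w=9) 4-7(w=9)}
step 7: add edge 3-6 (w=12); MST = {0-1(w=2) 0-2(w=11) 0-5(w=2) 1-4(w=6) 2-3(w=9) 3-6(w=12) 4-7(w=9)}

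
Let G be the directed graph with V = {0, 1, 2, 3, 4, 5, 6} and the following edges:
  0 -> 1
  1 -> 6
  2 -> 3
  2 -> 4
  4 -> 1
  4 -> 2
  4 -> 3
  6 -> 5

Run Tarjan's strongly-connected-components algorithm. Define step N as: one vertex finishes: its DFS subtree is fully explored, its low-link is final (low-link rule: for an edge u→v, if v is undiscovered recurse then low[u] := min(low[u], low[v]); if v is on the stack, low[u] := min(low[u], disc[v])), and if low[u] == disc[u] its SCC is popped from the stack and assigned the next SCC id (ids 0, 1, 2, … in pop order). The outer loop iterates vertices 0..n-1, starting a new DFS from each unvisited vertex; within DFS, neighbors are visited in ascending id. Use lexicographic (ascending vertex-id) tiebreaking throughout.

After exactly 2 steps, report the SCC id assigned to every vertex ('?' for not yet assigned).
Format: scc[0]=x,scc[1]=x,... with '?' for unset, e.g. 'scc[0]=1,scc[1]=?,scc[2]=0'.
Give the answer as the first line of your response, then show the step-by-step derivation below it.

scc[0]=?,scc[1]=?,scc[2]=?,scc[3]=?,scc[4]=?,scc[5]=0,scc[6]=1

step 1: low=(low[0]=0,low[1]=1,low[2]=?,low[3]=?,low[4]=?,low[5]=3,low[6]=2); scc=(scc[0]=?,scc[1]=?,scc[2]=?,scc[3]=?,scc[4]=?,scc[5]=0,scc[6]=?)
step 2: low=(low[0]=0,low[1]=1,low[2]=?,low[3]=?,low[4]=?,low[5]=3,low[6]=2); scc=(scc[0]=?,scc[1]=?,scc[2]=?,scc[3]=?,scc[4]=?,scc[5]=0,scc[6]=1)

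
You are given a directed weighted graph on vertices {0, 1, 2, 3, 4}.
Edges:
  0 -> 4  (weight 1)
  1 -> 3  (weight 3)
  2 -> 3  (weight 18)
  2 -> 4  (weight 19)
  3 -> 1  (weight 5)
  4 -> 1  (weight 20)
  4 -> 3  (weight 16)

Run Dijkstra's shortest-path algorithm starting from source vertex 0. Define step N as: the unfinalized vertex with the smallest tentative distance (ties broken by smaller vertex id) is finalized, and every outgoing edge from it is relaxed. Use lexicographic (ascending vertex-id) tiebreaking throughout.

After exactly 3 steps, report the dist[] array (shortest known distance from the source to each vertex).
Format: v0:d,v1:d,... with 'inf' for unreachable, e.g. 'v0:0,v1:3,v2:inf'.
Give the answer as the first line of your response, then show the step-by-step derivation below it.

v0:0,v1:21,v2:inf,v3:17,v4:1

step 1: dist = v0:0,v1:inf,v2:inf,v3:inf,v4:1
step 2: dist = v0:0,v1:21,v2:inf,v3:17,v4:1
step 3: dist = v0:0,v1:21,v2:inf,v3:17,v4:1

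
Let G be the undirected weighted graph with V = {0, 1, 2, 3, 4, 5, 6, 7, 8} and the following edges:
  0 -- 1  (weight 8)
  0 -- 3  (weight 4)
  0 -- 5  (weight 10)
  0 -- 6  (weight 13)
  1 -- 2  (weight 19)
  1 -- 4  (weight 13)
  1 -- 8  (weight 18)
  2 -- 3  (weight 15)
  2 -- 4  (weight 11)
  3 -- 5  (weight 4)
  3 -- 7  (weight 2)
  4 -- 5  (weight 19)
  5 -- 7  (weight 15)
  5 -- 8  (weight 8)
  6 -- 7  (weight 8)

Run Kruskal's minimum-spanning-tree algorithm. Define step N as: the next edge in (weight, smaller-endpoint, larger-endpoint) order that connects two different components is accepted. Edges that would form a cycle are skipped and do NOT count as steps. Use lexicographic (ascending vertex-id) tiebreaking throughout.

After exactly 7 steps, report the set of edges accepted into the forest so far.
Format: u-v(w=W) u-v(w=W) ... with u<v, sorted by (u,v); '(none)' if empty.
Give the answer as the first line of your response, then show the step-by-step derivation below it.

0-1(w=8) 0-3(w=4) 2-4(w=11) 3-5(w=4) 3-7(w=2) 5-8(w=8) 6-7(w=8)

step 1: add edge 3-7 (w=2); MST = {3-7(w=2)}
step 2: add edge 0-3 (w=4); MST = {0-3(w=4) 3-7(w=2)}
step 3: add edge 3-5 (w=4); MST = {0-3(w=4) 3-5(w=4) 3-7(w=2)}
step 4: add edge 0-1 (w=8); MST = {0-1(w=8) 0-3(w=4) 3-5(w=4) 3-7(w=2)}
step 5: add edge 5-8 (w=8); MST = {0-1(w=8) 0-3(w=4) 3-5(w=4) 3-7(w=2) 5-8(w=8)}
step 6: add edge 6-7 (w=8); MST = {0-1(w=8) 0-3(w=4) 3-5(w=4) 3-7(w=2) 5-8(w=8) 6-7(w=8)}
step 7: add edge 2-4 (w=11); MST = {0-1(w=8) 0-3(w=4) 2-4(w=11) 3-5(w=4) 3-7(w=2) 5-8(w=8) 6-7(w=8)}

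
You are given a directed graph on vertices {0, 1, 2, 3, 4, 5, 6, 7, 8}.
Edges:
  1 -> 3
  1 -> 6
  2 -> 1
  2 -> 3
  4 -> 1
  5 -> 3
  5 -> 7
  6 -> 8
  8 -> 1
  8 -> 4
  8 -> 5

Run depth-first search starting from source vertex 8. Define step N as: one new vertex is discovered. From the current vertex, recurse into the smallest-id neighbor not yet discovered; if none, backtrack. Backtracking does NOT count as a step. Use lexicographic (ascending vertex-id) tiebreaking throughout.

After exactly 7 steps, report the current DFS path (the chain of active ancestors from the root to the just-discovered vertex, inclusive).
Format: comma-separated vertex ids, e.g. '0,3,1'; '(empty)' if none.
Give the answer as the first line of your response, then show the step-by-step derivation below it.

8,5,7

step 1: discover 8; path=8; order=8
step 2: discover 1; path=8>1; order=8,1
step 3: discover 3; path=8>1>3; order=8,1,3
step 4: discover 6; path=8>1>6; order=8,1,3,6
step 5: discover 4; path=8>4; order=8,1,3,6,4
step 6: discover 5; path=8>5; order=8,1,3,6,4,5
step 7: discover 7; path=8>5>7; order=8,1,3,6,4,5,7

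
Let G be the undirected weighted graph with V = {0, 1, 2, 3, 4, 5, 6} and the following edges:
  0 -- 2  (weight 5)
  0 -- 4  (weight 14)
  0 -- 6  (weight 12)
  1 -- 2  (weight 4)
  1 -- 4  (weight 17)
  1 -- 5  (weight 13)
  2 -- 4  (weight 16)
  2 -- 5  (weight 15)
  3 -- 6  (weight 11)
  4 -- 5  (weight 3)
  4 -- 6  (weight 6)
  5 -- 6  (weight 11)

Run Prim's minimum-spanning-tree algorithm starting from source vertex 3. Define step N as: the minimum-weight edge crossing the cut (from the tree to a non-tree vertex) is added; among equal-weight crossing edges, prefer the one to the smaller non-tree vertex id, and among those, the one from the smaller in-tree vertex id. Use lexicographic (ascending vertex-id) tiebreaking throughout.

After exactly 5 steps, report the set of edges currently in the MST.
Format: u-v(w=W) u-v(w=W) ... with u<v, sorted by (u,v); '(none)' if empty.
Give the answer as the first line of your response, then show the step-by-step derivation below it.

0-2(w=5) 0-6(w=12) 3-6(w=11) 4-5(w=3) 4-6(w=6)

step 1: add edge 3-6 (w=11); MST = {3-6(w=11)}
step 2: add edge 4-6 (w=6); MST = {3-6(w=11) 4-6(w=6)}
step 3: add edge 4-5 (w=3); MST = {3-6(w=11) 4-5(w=3) 4-6(w=6)}
step 4: add edge 0-6 (w=12); MST = {0-6(w=12) 3-6(w=11) 4-5(w=3) 4-6(w=6)}
step 5: add edge 0-2 (w=5); MST = {0-2(w=5) 0-6(w=12) 3-6(w=11) 4-5(w=3) 4-6(w=6)}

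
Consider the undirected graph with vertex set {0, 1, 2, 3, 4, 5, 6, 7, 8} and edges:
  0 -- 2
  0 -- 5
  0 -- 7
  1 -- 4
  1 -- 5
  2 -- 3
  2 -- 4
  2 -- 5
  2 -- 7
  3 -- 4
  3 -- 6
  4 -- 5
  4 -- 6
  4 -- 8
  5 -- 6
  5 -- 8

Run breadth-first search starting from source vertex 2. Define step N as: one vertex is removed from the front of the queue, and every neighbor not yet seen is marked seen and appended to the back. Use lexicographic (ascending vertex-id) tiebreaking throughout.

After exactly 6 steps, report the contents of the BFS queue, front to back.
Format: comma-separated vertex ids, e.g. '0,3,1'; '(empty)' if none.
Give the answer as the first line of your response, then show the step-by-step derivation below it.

6,1,8

step 1: dequeue 2; queue=[0,3,4,5,7]; order=2
step 2: dequeue 0; queue=[3,4,5,7]; order=2,0
step 3: dequeue 3; queue=[4,5,7,6]; order=2,0,3
step 4: dequeue 4; queue=[5,7,6,1,8]; order=2,0,3,4
step 5: dequeue 5; queue=[7,6,1,8]; order=2,0,3,4,5
step 6: dequeue 7; queue=[6,1,8]; order=2,0,3,4,5,7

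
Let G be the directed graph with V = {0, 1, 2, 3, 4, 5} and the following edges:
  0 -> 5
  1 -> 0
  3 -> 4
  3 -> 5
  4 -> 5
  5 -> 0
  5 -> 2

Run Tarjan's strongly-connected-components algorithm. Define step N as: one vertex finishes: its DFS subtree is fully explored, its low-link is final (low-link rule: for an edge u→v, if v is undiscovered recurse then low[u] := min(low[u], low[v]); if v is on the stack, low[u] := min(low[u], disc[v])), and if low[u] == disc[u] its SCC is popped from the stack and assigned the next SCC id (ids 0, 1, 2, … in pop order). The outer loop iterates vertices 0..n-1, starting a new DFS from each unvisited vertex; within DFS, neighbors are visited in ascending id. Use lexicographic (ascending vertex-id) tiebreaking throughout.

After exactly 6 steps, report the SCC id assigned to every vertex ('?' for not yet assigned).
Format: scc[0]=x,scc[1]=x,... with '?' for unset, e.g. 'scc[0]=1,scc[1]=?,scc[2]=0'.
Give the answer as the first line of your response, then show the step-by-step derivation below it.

scc[0]=1,scc[1]=2,scc[2]=0,scc[3]=4,scc[4]=3,scc[5]=1

step 1: low=(low[0]=0,low[1]=?,low[2]=2,low[3]=?,low[4]=?,low[5]=0); scc=(scc[0]=?,scc[1]=?,scc[2]=0,scc[3]=?,scc[4]=?,scc[5]=?)
step 2: low=(low[0]=0,low[1]=?,low[2]=2,low[3]=?,low[4]=?,low[5]=0); scc=(scc[0]=?,scc[1]=?,scc[2]=0,scc[3]=?,scc[4]=?,scc[5]=?)
step 3: low=(low[0]=0,low[1]=?,low[2]=2,low[3]=?,low[4]=?,low[5]=0); scc=(scc[0]=1,scc[1]=?,scc[2]=0,scc[3]=?,scc[4]=?,scc[5]=1)
step 4: low=(low[0]=0,low[1]=3,low[2]=2,low[3]=?,low[4]=?,low[5]=0); scc=(scc[0]=1,scc[1]=2,scc[2]=0,scc[3]=?,scc[4]=?,scc[5]=1)
step 5: low=(low[0]=0,low[1]=3,low[2]=2,low[3]=4,low[4]=5,low[5]=0); scc=(scc[0]=1,scc[1]=2,scc[2]=0,scc[3]=?,scc[4]=3,scc[5]=1)
step 6: low=(low[0]=0,low[1]=3,low[2]=2,low[3]=4,low[4]=5,low[5]=0); scc=(scc[0]=1,scc[1]=2,scc[2]=0,scc[3]=4,scc[4]=3,scc[5]=1)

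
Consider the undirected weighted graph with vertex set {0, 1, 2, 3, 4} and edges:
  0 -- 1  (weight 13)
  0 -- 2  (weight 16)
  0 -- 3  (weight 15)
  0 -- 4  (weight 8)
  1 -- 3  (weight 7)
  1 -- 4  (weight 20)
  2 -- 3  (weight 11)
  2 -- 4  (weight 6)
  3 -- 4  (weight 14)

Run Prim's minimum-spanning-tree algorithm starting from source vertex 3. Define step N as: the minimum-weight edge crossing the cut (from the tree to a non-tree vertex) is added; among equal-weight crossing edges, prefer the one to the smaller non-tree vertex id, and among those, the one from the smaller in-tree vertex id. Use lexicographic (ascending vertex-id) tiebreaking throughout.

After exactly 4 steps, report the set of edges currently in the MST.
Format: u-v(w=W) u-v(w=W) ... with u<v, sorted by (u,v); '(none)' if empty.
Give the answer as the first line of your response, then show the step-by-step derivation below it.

0-4(w=8) 1-3(w=7) 2-3(w=11) 2-4(w=6)

step 1: add edge 1-3 (w=7); MST = {1-3(w=7)}
step 2: add edge 2-3 (w=11); MST = {1-3(w=7) 2-3(w=11)}
step 3: add edge 2-4 (w=6); MST = {1-3(w=7) 2-3(w=11) 2-4(w=6)}
step 4: add edge 0-4 (w=8); MST = {0-4(w=8) 1-3(w=7) 2-3(w=11) 2-4(w=6)}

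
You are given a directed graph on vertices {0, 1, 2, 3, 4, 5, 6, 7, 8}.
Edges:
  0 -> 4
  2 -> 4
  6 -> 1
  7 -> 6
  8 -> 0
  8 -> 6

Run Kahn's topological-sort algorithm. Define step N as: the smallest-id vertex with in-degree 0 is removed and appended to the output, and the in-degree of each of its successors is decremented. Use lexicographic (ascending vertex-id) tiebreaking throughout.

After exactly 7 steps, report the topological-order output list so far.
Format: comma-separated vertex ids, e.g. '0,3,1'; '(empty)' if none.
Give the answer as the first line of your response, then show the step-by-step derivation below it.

2,3,5,7,8,0,4

step 1: output 2; order=[2]; indeg=(1,1,0,0,1,0,2,0,0)
step 2: output 3; order=[2,3]; indeg=(1,1,0,0,1,0,2,0,0)
step 3: output 5; order=[2,3,5]; indeg=(1,1,0,0,1,0,2,0,0)
step 4: output 7; order=[2,3,5,7]; indeg=(1,1,0,0,1,0,1,0,0)
step 5: output 8; order=[2,3,5,7,8]; indeg=(0,1,0,0,1,0,0,0,0)
step 6: output 0; order=[2,3,5,7,8,0]; indeg=(0,1,0,0,0,0,0,0,0)
step 7: output 4; order=[2,3,5,7,8,0,4]; indeg=(0,1,0,0,0,0,0,0,0)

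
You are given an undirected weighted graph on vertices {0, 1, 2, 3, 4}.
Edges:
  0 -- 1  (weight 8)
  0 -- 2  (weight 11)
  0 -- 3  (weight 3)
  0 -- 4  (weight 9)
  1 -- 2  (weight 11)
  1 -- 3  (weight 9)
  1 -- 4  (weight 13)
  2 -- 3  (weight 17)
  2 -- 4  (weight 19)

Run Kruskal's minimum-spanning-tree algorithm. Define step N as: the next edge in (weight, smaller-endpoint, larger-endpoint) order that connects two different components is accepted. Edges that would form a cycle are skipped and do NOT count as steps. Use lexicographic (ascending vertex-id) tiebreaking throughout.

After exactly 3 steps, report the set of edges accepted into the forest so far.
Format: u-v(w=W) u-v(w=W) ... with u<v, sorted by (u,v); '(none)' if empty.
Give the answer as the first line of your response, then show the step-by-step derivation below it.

0-1(w=8) 0-3(w=3) 0-4(w=9)

step 1: add edge 0-3 (w=3); MST = {0-3(w=3)}
step 2: add edge 0-1 (w=8); MST = {0-1(w=8) 0-3(w=3)}
step 3: add edge 0-4 (w=9); MST = {0-1(w=8) 0-3(w=3) 0-4(w=9)}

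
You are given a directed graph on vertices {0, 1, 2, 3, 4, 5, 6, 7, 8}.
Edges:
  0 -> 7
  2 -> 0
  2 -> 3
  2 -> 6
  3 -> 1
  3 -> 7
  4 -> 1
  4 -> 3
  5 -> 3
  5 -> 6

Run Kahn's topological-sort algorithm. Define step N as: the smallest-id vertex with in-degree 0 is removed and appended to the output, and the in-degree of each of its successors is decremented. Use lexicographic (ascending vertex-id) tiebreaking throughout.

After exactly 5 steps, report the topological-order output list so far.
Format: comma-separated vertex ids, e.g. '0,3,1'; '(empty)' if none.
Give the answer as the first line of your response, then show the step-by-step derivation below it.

2,0,4,5,3

step 1: output 2; order=[2]; indeg=(0,2,0,2,0,0,1,2,0)
step 2: output 0; order=[2,0]; indeg=(0,2,0,2,0,0,1,1,0)
step 3: output 4; order=[2,0,4]; indeg=(0,1,0,1,0,0,1,1,0)
step 4: output 5; order=[2,0,4,5]; indeg=(0,1,0,0,0,0,0,1,0)
step 5: output 3; order=[2,0,4,5,3]; indeg=(0,0,0,0,0,0,0,0,0)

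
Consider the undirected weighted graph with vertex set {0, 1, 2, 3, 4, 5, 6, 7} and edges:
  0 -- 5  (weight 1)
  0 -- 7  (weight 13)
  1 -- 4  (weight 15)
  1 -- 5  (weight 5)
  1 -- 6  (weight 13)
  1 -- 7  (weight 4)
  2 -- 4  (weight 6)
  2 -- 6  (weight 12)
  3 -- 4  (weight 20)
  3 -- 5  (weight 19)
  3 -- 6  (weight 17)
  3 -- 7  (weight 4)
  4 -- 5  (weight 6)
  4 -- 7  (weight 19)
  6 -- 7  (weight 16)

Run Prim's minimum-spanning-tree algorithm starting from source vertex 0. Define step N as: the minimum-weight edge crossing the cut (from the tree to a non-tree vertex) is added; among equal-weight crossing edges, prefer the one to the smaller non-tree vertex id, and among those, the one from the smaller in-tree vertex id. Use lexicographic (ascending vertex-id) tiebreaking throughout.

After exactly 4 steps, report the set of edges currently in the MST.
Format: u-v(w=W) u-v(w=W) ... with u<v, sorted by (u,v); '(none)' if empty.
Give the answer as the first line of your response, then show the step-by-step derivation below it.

0-5(w=1) 1-5(w=5) 1-7(w=4) 3-7(w=4)

step 1: add edge 0-5 (w=1); MST = {0-5(w=1)}
step 2: add edge 1-5 (w=5); MST = {0-5(w=1) 1-5(w=5)}
step 3: add edge 1-7 (w=4); MST = {0-5(w=1) 1-5(w=5) 1-7(w=4)}
step 4: add edge 3-7 (w=4); MST = {0-5(w=1) 1-5(w=5) 1-7(w=4) 3-7(w=4)}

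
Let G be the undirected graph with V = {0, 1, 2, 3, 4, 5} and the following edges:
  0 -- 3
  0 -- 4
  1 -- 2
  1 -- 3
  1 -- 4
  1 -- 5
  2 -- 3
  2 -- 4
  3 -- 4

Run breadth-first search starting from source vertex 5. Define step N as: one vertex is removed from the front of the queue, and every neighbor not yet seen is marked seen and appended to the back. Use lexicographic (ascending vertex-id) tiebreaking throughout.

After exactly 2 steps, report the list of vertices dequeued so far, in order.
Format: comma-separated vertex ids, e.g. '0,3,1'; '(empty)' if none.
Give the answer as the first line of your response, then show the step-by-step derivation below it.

5,1

step 1: dequeue 5; queue=[1]; order=5
step 2: dequeue 1; queue=[2,3,4]; order=5,1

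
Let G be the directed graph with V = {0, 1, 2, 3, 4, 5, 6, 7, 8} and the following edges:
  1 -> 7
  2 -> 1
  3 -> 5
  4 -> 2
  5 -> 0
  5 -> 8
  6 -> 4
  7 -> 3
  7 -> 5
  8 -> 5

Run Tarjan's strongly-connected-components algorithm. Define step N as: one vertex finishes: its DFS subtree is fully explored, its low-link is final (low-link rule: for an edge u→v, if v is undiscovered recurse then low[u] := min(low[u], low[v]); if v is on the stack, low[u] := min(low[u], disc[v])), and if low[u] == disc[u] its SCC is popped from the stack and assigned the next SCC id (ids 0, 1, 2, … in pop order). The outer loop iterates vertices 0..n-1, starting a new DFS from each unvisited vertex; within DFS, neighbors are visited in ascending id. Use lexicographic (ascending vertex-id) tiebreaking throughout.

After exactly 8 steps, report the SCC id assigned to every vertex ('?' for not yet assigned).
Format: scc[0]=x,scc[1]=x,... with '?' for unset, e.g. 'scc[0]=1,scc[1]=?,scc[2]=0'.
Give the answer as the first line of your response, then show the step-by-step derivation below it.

scc[0]=0,scc[1]=4,scc[2]=5,scc[3]=2,scc[4]=6,scc[5]=1,scc[6]=?,scc[7]=3,scc[8]=1

step 1: low=(low[0]=0,low[1]=?,low[2]=?,low[3]=?,low[4]=?,low[5]=?,low[6]=?,low[7]=?,low[8]=?); scc=(scc[0]=0,scc[1]=?,scc[2]=?,scc[3]=?,scc[4]=?,scc[5]=?,scc[6]=?,scc[7]=?,scc[8]=?)
step 2: low=(low[0]=0,low[1]=1,low[2]=?,low[3]=3,low[4]=?,low[5]=4,low[6]=?,low[7]=2,low[8]=4); scc=(scc[0]=0,scc[1]=?,scc[2]=?,scc[3]=?,scc[4]=?,scc[5]=?,scc[6]=?,scc[7]=?,scc[8]=?)
step 3: low=(low[0]=0,low[1]=1,low[2]=?,low[3]=3,low[4]=?,low[5]=4,low[6]=?,low[7]=2,low[8]=4); scc=(scc[0]=0,scc[1]=?,scc[2]=?,scc[3]=?,scc[4]=?,scc[5]=1,scc[6]=?,scc[7]=?,scc[8]=1)
step 4: low=(low[0]=0,low[1]=1,low[2]=?,low[3]=3,low[4]=?,low[5]=4,low[6]=?,low[7]=2,low[8]=4); scc=(scc[0]=0,scc[1]=?,scc[2]=?,scc[3]=2,scc[4]=?,scc[5]=1,scc[6]=?,scc[7]=?,scc[8]=1)
step 5: low=(low[0]=0,low[1]=1,low[2]=?,low[3]=3,low[4]=?,low[5]=4,low[6]=?,low[7]=2,low[8]=4); scc=(scc[0]=0,scc[1]=?,scc[2]=?,scc[3]=2,scc[4]=?,scc[5]=1,scc[6]=?,scc[7]=3,scc[8]=1)
step 6: low=(low[0]=0,low[1]=1,low[2]=?,low[3]=3,low[4]=?,low[5]=4,low[6]=?,low[7]=2,low[8]=4); scc=(scc[0]=0,scc[1]=4,scc[2]=?,scc[3]=2,scc[4]=?,scc[5]=1,scc[6]=?,scc[7]=3,scc[8]=1)
step 7: low=(low[0]=0,low[1]=1,low[2]=6,low[3]=3,low[4]=?,low[5]=4,low[6]=?,low[7]=2,low[8]=4); scc=(scc[0]=0,scc[1]=4,scc[2]=5,scc[3]=2,scc[4]=?,scc[5]=1,scc[6]=?,scc[7]=3,scc[8]=1)
step 8: low=(low[0]=0,low[1]=1,low[2]=6,low[3]=3,low[4]=7,low[5]=4,low[6]=?,low[7]=2,low[8]=4); scc=(scc[0]=0,scc[1]=4,scc[2]=5,scc[3]=2,scc[4]=6,scc[5]=1,scc[6]=?,scc[7]=3,scc[8]=1)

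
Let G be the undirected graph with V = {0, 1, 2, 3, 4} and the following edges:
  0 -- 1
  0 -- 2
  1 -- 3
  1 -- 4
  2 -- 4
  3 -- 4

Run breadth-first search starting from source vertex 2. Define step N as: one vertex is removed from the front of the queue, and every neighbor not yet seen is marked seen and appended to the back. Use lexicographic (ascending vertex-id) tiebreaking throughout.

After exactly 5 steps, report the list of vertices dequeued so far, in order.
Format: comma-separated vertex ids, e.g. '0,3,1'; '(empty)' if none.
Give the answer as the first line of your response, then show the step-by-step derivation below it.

2,0,4,1,3

step 1: dequeue 2; queue=[0,4]; order=2
step 2: dequeue 0; queue=[4,1]; order=2,0
step 3: dequeue 4; queue=[1,3]; order=2,0,4
step 4: dequeue 1; queue=[3]; order=2,0,4,1
step 5: dequeue 3; queue=[(empty)]; order=2,0,4,1,3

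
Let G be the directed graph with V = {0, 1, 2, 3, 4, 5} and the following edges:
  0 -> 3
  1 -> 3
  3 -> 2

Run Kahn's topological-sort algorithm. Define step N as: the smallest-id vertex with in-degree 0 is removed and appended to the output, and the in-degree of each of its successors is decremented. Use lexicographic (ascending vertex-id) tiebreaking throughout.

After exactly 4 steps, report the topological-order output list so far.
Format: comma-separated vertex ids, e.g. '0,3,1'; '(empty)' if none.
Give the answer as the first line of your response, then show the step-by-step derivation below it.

0,1,3,2

step 1: output 0; order=[0]; indeg=(0,0,1,1,0,0)
step 2: output 1; order=[0,1]; indeg=(0,0,1,0,0,0)
step 3: output 3; order=[0,1,3]; indeg=(0,0,0,0,0,0)
step 4: output 2; order=[0,1,3,2]; indeg=(0,0,0,0,0,0)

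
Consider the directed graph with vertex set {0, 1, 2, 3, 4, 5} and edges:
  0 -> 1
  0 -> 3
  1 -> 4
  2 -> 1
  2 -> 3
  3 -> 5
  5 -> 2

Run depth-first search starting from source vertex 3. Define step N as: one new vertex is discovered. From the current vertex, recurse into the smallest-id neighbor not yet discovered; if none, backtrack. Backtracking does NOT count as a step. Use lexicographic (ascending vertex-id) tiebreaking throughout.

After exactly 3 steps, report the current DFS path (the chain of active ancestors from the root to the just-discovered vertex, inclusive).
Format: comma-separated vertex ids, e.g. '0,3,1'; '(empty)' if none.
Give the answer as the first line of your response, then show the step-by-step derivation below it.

3,5,2

step 1: discover 3; path=3; order=3
step 2: discover 5; path=3>5; order=3,5
step 3: discover 2; path=3>5>2; order=3,5,2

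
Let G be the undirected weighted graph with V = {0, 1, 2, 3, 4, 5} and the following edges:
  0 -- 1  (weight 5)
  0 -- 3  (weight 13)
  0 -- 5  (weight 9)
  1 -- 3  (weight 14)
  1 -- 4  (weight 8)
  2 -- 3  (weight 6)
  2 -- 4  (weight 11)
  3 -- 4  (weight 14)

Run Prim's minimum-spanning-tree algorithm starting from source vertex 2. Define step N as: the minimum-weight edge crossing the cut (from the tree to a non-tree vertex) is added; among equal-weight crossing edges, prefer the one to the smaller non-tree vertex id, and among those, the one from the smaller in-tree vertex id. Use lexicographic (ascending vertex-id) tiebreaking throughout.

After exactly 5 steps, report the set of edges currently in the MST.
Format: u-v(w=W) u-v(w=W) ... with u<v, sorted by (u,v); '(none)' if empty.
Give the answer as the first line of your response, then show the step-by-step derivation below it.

0-1(w=5) 0-5(w=9) 1-4(w=8) 2-3(w=6) 2-4(w=11)

step 1: add edge 2-3 (w=6); MST = {2-3(w=6)}
step 2: add edge 2-4 (w=11); MST = {2-3(w=6) 2-4(w=11)}
step 3: add edge 1-4 (w=8); MST = {1-4(w=8) 2-3(w=6) 2-4(w=11)}
step 4: add edge 0-1 (w=5); MST = {0-1(w=5) 1-4(w=8) 2-3(w=6) 2-4(w=11)}
step 5: add edge 0-5 (w=9); MST = {0-1(w=5) 0-5(w=9) 1-4(w=8) 2-3(w=6) 2-4(w=11)}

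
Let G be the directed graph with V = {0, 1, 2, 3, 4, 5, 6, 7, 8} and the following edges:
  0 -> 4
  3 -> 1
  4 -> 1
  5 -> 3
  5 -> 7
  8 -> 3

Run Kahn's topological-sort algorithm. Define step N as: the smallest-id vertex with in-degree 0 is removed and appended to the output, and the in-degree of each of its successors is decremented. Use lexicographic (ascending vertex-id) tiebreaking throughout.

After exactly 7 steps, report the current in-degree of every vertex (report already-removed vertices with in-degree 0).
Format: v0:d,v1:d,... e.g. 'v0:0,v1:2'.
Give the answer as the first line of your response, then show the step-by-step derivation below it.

v0:0,v1:1,v2:0,v3:0,v4:0,v5:0,v6:0,v7:0,v8:0

step 1: output 0; order=[0]; indeg=(0,2,0,2,0,0,0,1,0)
step 2: output 2; order=[0,2]; indeg=(0,2,0,2,0,0,0,1,0)
step 3: output 4; order=[0,2,4]; indeg=(0,1,0,2,0,0,0,1,0)
step 4: output 5; order=[0,2,4,5]; indeg=(0,1,0,1,0,0,0,0,0)
step 5: output 6; order=[0,2,4,5,6]; indeg=(0,1,0,1,0,0,0,0,0)
step 6: output 7; order=[0,2,4,5,6,7]; indeg=(0,1,0,1,0,0,0,0,0)
step 7: output 8; order=[0,2,4,5,6,7,8]; indeg=(0,1,0,0,0,0,0,0,0)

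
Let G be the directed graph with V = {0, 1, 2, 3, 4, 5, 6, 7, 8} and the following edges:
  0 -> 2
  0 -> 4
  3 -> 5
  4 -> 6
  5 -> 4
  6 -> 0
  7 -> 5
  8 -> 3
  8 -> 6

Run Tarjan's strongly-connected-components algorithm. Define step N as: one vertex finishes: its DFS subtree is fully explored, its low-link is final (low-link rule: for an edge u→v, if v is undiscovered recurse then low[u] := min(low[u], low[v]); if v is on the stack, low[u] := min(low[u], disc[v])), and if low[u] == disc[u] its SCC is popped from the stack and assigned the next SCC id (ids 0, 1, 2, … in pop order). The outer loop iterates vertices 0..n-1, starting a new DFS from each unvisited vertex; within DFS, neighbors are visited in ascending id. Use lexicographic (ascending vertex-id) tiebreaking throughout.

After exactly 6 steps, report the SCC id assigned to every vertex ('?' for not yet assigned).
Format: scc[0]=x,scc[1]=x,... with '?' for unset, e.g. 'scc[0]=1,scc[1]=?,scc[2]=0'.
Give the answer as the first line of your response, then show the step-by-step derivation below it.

scc[0]=1,scc[1]=2,scc[2]=0,scc[3]=?,scc[4]=1,scc[5]=3,scc[6]=1,scc[7]=?,scc[8]=?

step 1: low=(low[0]=0,low[1]=?,low[2]=1,low[3]=?,low[4]=?,low[5]=?,low[6]=?,low[7]=?,low[8]=?); scc=(scc[0]=?,scc[1]=?,scc[2]=0,scc[3]=?,scc[4]=?,scc[5]=?,scc[6]=?,scc[7]=?,scc[8]=?)
step 2: low=(low[0]=0,low[1]=?,low[2]=1,low[3]=?,low[4]=2,low[5]=?,low[6]=0,low[7]=?,low[8]=?); scc=(scc[0]=?,scc[1]=?,scc[2]=0,scc[3]=?,scc[4]=?,scc[5]=?,scc[6]=?,scc[7]=?,scc[8]=?)
step 3: low=(low[0]=0,low[1]=?,low[2]=1,low[3]=?,low[4]=0,low[5]=?,low[6]=0,low[7]=?,low[8]=?); scc=(scc[0]=?,scc[1]=?,scc[2]=0,scc[3]=?,scc[4]=?,scc[5]=?,scc[6]=?,scc[7]=?,scc[8]=?)
step 4: low=(low[0]=0,low[1]=?,low[2]=1,low[3]=?,low[4]=0,low[5]=?,low[6]=0,low[7]=?,low[8]=?); scc=(scc[0]=1,scc[1]=?,scc[2]=0,scc[3]=?,scc[4]=1,scc[5]=?,scc[6]=1,scc[7]=?,scc[8]=?)
step 5: low=(low[0]=0,low[1]=4,low[2]=1,low[3]=?,low[4]=0,low[5]=?,low[6]=0,low[7]=?,low[8]=?); scc=(scc[0]=1,scc[1]=2,scc[2]=0,scc[3]=?,scc[4]=1,scc[5]=?,scc[6]=1,scc[7]=?,scc[8]=?)
step 6: low=(low[0]=0,low[1]=4,low[2]=1,low[3]=5,low[4]=0,low[5]=6,low[6]=0,low[7]=?,low[8]=?); scc=(scc[0]=1,scc[1]=2,scc[2]=0,scc[3]=?,scc[4]=1,scc[5]=3,scc[6]=1,scc[7]=?,scc[8]=?)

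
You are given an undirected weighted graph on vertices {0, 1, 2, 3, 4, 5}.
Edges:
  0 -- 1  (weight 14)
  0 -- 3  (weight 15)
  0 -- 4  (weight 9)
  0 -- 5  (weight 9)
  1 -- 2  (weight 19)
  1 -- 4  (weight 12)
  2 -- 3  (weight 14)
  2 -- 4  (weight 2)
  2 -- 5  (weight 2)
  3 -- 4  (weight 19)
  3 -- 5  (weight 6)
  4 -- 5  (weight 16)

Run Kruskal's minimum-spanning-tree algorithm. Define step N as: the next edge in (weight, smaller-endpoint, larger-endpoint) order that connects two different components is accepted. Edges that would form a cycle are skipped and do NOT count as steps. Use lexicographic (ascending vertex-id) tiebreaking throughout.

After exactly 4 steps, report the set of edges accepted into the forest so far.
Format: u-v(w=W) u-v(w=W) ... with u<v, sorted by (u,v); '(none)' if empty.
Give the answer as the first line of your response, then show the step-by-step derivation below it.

0-4(w=9) 2-4(w=2) 2-5(w=2) 3-5(w=6)

step 1: add edge 2-4 (w=2); MST = {2-4(w=2)}
step 2: add edge 2-5 (w=2); MST = {2-4(w=2) 2-5(w=2)}
step 3: add edge 3-5 (w=6); MST = {2-4(w=2) 2-5(w=2) 3-5(w=6)}
step 4: add edge 0-4 (w=9); MST = {0-4(w=9) 2-4(w=2) 2-5(w=2) 3-5(w=6)}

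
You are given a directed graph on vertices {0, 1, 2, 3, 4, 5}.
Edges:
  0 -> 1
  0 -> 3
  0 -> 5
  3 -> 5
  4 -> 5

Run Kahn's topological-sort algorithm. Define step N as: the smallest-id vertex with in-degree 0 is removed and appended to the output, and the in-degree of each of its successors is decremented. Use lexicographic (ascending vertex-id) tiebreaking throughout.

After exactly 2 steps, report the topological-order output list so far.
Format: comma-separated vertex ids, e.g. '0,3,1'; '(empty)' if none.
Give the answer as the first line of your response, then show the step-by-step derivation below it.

0,1

step 1: output 0; order=[0]; indeg=(0,0,0,0,0,2)
step 2: output 1; order=[0,1]; indeg=(0,0,0,0,0,2)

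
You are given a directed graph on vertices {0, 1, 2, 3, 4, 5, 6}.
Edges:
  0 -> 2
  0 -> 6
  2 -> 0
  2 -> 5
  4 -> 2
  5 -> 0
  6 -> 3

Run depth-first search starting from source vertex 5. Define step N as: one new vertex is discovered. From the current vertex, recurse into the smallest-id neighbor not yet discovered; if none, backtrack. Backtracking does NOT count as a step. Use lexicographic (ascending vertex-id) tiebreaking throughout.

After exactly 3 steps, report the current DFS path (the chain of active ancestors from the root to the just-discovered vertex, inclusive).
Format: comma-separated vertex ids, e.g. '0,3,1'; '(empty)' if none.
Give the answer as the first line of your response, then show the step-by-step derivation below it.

5,0,2

step 1: discover 5; path=5; order=5
step 2: discover 0; path=5>0; order=5,0
step 3: discover 2; path=5>0>2; order=5,0,2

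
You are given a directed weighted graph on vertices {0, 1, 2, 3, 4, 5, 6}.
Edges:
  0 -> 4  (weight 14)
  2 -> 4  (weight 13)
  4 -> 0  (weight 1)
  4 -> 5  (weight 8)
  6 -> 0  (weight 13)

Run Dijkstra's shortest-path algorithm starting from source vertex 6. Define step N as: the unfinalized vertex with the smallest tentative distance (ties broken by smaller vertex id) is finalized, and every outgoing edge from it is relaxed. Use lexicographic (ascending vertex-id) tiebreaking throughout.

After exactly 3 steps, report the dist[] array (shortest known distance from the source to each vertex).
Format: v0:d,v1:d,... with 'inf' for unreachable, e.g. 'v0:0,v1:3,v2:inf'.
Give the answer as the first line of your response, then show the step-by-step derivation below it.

v0:13,v1:inf,v2:inf,v3:inf,v4:27,v5:35,v6:0

step 1: dist = v0:13,v1:inf,v2:inf,v3:inf,v4:inf,v5:inf,v6:0
step 2: dist = v0:13,v1:inf,v2:inf,v3:inf,v4:27,v5:inf,v6:0
step 3: dist = v0:13,v1:inf,v2:inf,v3:inf,v4:27,v5:35,v6:0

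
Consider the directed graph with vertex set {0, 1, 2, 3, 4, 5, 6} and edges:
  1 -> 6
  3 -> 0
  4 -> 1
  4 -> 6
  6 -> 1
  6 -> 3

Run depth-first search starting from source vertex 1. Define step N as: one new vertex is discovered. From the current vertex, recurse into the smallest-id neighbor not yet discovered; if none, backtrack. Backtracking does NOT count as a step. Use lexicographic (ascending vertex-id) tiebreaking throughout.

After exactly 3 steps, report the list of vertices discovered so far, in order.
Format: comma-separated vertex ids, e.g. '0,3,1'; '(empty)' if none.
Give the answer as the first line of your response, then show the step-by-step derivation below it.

1,6,3

step 1: discover 1; path=1; order=1
step 2: discover 6; path=1>6; order=1,6
step 3: discover 3; path=1>6>3; order=1,6,3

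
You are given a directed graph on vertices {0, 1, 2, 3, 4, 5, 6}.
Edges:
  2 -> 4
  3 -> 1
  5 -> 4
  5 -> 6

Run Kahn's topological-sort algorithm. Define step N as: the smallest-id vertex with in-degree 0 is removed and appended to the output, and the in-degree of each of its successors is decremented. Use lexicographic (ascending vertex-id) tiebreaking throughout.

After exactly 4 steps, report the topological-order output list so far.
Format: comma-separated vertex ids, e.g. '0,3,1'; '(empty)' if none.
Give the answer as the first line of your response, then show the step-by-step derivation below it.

0,2,3,1

step 1: output 0; order=[0]; indeg=(0,1,0,0,2,0,1)
step 2: output 2; order=[0,2]; indeg=(0,1,0,0,1,0,1)
step 3: output 3; order=[0,2,3]; indeg=(0,0,0,0,1,0,1)
step 4: output 1; order=[0,2,3,1]; indeg=(0,0,0,0,1,0,1)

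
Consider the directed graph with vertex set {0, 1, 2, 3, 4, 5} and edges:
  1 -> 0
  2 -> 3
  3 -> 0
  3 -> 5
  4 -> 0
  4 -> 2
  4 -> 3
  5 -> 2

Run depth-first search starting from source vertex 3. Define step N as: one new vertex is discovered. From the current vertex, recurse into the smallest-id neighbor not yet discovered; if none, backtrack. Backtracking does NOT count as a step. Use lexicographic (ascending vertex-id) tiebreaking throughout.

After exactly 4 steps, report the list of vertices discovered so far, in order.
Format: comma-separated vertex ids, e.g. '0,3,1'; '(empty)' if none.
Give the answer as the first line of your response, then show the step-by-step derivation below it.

3,0,5,2

step 1: discover 3; path=3; order=3
step 2: discover 0; path=3>0; order=3,0
step 3: discover 5; path=3>5; order=3,0,5
step 4: discover 2; path=3>5>2; order=3,0,5,2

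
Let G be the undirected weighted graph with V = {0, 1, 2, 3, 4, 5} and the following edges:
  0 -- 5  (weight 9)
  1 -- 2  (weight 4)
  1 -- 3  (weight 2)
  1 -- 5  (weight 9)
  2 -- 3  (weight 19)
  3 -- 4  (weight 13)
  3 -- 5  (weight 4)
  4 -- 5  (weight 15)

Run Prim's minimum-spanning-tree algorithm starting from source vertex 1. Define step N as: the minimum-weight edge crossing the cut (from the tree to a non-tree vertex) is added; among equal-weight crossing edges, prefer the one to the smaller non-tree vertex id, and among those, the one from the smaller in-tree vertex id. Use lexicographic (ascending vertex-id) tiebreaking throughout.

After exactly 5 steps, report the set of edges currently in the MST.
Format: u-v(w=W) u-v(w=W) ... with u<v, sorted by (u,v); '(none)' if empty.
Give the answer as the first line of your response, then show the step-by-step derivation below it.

0-5(w=9) 1-2(w=4) 1-3(w=2) 3-4(w=13) 3-5(w=4)

step 1: add edge 1-3 (w=2); MST = {1-3(w=2)}
step 2: add edge 1-2 (w=4); MST = {1-2(w=4) 1-3(w=2)}
step 3: add edge 3-5 (w=4); MST = {1-2(w=4) 1-3(w=2) 3-5(w=4)}
step 4: add edge 0-5 (w=9); MST = {0-5(w=9) 1-2(w=4) 1-3(w=2) 3-5(w=4)}
step 5: add edge 3-4 (w=13); MST = {0-5(w=9) 1-2(w=4) 1-3(w=2) 3-4(w=13) 3-5(w=4)}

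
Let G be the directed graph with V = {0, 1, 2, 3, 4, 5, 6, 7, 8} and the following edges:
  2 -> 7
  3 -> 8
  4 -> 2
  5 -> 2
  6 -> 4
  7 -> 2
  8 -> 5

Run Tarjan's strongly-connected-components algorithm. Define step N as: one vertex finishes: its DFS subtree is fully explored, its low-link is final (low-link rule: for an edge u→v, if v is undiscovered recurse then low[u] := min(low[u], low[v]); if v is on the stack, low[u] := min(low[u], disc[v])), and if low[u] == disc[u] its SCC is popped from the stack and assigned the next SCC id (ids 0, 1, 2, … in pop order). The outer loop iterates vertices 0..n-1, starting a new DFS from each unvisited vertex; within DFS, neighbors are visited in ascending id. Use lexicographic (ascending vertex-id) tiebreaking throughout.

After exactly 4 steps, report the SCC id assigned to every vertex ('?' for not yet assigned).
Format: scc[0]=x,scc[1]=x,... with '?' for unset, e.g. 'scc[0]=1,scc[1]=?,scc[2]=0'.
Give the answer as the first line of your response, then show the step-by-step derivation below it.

scc[0]=0,scc[1]=1,scc[2]=2,scc[3]=?,scc[4]=?,scc[5]=?,scc[6]=?,scc[7]=2,scc[8]=?

step 1: low=(low[0]=0,low[1]=?,low[2]=?,low[3]=?,low[4]=?,low[5]=?,low[6]=?,low[7]=?,low[8]=?); scc=(scc[0]=0,scc[1]=?,scc[2]=?,scc[3]=?,scc[4]=?,scc[5]=?,scc[6]=?,scc[7]=?,scc[8]=?)
step 2: low=(low[0]=0,low[1]=1,low[2]=?,low[3]=?,low[4]=?,low[5]=?,low[6]=?,low[7]=?,low[8]=?); scc=(scc[0]=0,scc[1]=1,scc[2]=?,scc[3]=?,scc[4]=?,scc[5]=?,scc[6]=?,scc[7]=?,scc[8]=?)
step 3: low=(low[0]=0,low[1]=1,low[2]=2,low[3]=?,low[4]=?,low[5]=?,low[6]=?,low[7]=2,low[8]=?); scc=(scc[0]=0,scc[1]=1,scc[2]=?,scc[3]=?,scc[4]=?,scc[5]=?,scc[6]=?,scc[7]=?,scc[8]=?)
step 4: low=(low[0]=0,low[1]=1,low[2]=2,low[3]=?,low[4]=?,low[5]=?,low[6]=?,low[7]=2,low[8]=?); scc=(scc[0]=0,scc[1]=1,scc[2]=2,scc[3]=?,scc[4]=?,scc[5]=?,scc[6]=?,scc[7]=2,scc[8]=?)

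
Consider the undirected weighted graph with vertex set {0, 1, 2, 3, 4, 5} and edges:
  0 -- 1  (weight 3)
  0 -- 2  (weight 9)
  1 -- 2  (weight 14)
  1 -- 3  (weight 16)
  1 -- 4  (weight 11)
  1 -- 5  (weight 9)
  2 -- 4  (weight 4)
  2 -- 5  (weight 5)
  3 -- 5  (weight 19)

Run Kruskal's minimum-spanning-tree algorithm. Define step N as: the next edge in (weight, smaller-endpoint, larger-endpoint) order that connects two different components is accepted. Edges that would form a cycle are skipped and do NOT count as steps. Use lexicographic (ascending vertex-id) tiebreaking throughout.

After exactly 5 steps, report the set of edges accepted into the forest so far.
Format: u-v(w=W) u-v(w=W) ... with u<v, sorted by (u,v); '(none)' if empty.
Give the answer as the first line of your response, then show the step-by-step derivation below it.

0-1(w=3) 0-2(w=9) 1-3(w=16) 2-4(w=4) 2-5(w=5)

step 1: add edge 0-1 (w=3); MST = {0-1(w=3)}
step 2: add edge 2-4 (w=4); MST = {0-1(w=3) 2-4(w=4)}
step 3: add edge 2-5 (w=5); MST = {0-1(w=3) 2-4(w=4) 2-5(w=5)}
step 4: add edge 0-2 (w=9); MST = {0-1(w=3) 0-2(w=9) 2-4(w=4) 2-5(w=5)}
step 5: add edge 1-3 (w=16); MST = {0-1(w=3) 0-2(w=9) 1-3(w=16) 2-4(w=4) 2-5(w=5)}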